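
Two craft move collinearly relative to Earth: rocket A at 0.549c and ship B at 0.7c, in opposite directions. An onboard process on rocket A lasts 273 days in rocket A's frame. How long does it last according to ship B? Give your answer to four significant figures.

The velocity of rocket A relative to ship B is (0.549 + 0.7)c / (1 + 0.549×0.7) = 0.90226c; relative speed 0.90226c.
γ for this relative speed: γ = 1/√(1 − 0.814073) = 2.3191.
The clock on rocket A records proper time, so ship B measures Δt = γΔτ = 2.3191 × 273 = 633.1 days.

633.1 days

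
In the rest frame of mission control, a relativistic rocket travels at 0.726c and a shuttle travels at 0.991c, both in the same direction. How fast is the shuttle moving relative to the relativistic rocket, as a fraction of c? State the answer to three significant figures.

Transform to the relativistic rocket's frame: u' = (u − v)/(1 − uv/c²).
u' = (0.991 − 0.726)/(1 − 0.991×0.726) = 0.265/0.280534 = 0.94463.
Speed in the relativistic rocket's frame: 0.945c (in the same direction).

0.945c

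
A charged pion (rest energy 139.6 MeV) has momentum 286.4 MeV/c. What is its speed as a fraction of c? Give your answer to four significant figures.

0.8989c

βγ = pc/(mc²) = 286.4/139.6 = 2.0516.
Since γ² = 1 + (βγ)² = 5.20906, γ = √5.20906 = 2.28234, and β = (βγ)/γ = 2.0516/2.28234 = 0.8989.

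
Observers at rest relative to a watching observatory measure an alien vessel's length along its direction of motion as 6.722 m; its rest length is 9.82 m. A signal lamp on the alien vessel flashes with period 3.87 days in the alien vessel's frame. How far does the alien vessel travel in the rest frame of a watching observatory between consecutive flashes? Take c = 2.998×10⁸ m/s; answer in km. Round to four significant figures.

1.068×10^11 km

From L = L₀/γ: γ = 9.82/6.722 = 1.46087.
β = √(1 − 1/γ²) = 0.72899. Lab-frame period = γτ = 1.46087×3.87 days = 5.6536 days. Distance = βc × γτ = 0.72899 × 2.998×10⁸ m/s × 488471.04 s = 1.0676×10^14 m = 1.068×10^11 km.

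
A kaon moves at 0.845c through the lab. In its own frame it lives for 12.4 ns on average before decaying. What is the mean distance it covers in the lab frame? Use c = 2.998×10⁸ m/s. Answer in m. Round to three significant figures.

5.87 m

γ = 1/√(1 − β²) = 1/√(1 − 0.714025) = 1/√0.285975 = 1/0.534766 = 1.87.
Lab-frame lifetime: Δt = γτ = 1.87 × 12.4 ns = 23.188 ns.
Distance: d = vΔt = 0.845 × 2.998×10⁸ m/s × 2.3188×10^-8 s = 5.87 m.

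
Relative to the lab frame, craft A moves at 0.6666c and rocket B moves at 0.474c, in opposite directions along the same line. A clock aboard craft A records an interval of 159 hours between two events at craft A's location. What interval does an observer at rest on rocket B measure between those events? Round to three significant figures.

Transform craft A's velocity into rocket B's frame: (0.6666 + 0.474)/(1 + 0.6666·0.474) = 1.1406/1.3159684, so the relative speed is 0.86674c.
At |u| = 0.86674c, γ = (1 − 0.751238)^(−1/2) = 2.005.
Craft A's interval is proper; time dilation gives Δt_B = γΔτ = 2.005 × 159 hours = 319 hours.

319 hours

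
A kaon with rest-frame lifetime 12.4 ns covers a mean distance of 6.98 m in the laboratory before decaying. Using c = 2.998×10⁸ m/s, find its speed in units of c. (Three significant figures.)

d = βγcτ ⇒ βγ = d/(cτ) = 6.980 m / (3.71752 m) = 1.8776.
β = (βγ)/√(1+(βγ)²) = 1.8776/√4.52538 = 0.883.

0.883c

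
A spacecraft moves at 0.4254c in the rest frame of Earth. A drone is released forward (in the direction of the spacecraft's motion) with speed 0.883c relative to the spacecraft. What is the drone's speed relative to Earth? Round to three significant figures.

In units of c, u = (u' + v)/(1 + u'v) with u' = 0.883 and v = 0.4254.
Numerator: 0.883 + 0.4254 = 1.3084. Denominator: 1 + (0.883)(0.4254) = 1.3756282.
u = 1.3084/1.3756282 = 0.95113, so the speed is 0.951c.

0.951c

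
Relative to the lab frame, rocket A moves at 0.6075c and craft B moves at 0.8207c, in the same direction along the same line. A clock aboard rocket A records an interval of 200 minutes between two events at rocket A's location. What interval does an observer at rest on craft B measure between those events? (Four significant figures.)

221.0 minutes

Transform rocket A's velocity into craft B's frame: (0.6075 − 0.8207)/(1 − 0.6075·0.8207) = −0.2132/0.50142475, so the relative speed is 0.42519c.
At |u| = 0.42519c, γ = (1 − 0.180787)^(−1/2) = 1.1048.
The clock on rocket A records proper time, so craft B measures Δt = γΔτ = 1.1048 × 200 = 221.0 minutes.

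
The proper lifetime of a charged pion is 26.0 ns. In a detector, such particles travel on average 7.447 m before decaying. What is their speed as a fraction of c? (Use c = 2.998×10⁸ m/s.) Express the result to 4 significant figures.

Let x = d/(cτ) = 7.447 m / (2.998×10⁸ m/s × 2.600×10^-8 s) = 0.95538. Since d = βγcτ, x = βγ = β/√(1−β²).
Solving: β² = x²/(1+x²) = 0.912751/1.912751 = 0.477193, so β = 0.6908.

0.6908c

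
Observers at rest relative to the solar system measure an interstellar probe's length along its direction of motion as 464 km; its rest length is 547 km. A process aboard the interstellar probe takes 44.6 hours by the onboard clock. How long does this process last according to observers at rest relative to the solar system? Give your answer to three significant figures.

From L = L₀/γ: γ = 547/464 = 1.17888.
Δt = γΔτ = 1.17888 × 44.6 = 52.6 hours.

52.6 hours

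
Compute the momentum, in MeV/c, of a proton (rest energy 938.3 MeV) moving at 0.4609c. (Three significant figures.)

γ = 1/√(1 − β²) = 1/√(1 − 0.21242881) = 1/√0.78757119 = 1/0.887452 = 1.1268.
Momentum: p = γβ·mc = 1.1268 × 0.4609 × 938.3 MeV/c = 487 MeV/c.

487 MeV/c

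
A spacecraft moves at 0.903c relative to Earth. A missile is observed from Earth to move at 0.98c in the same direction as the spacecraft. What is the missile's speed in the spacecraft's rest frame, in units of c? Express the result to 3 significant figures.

Transform to the spacecraft's frame: u' = (u − v)/(1 − uv/c²).
u' = (0.98 − 0.903)/(1 − 0.98×0.903) = 0.077/0.11506 = 0.66922.
Speed in the spacecraft's frame: 0.669c (in the same direction).

0.669c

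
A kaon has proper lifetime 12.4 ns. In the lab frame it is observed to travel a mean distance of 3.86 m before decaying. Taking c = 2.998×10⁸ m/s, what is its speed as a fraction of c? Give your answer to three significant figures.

Let x = d/(cτ) = 3.860 m / (2.998×10⁸ m/s × 1.240×10^-8 s) = 1.0383. Since d = βγcτ, x = βγ = β/√(1−β²).
Solving: β² = x²/(1+x²) = 1.07807/2.07807 = 0.518784, so β = 0.720.

0.720c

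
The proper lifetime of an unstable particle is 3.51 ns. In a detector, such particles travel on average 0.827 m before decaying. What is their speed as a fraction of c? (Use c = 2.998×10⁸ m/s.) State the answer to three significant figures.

d = βγcτ ⇒ βγ = d/(cτ) = 0.8270 m / (1.052298 m) = 0.7859.
β = (βγ)/√(1+(βγ)²) = 0.7859/√1.617639 = 0.618.

0.618c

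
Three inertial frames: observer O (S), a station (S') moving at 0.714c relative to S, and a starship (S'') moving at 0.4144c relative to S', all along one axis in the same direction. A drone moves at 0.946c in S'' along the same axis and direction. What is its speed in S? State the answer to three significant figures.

Apply u = (u'+v)/(1+u'v) twice. Drone in the station frame: (0.946+0.4144)/(1+0.946·0.4144) = 1.3604/1.3920224 = 0.97728c.
That velocity, transformed to the rest frame of observer O: (0.97728+0.714)/(1+0.97728·0.714) = 1.69128/1.69777792 = 0.99617c.

0.996c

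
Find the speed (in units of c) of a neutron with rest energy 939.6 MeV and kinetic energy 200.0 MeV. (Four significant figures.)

0.5659c

γ = 1 + K/(mc²) = 1 + 200.0/939.6 = 1.2129.
β = √(1 − 1/γ²) = √(1 − 0.679751) = √0.320249 = 0.5659.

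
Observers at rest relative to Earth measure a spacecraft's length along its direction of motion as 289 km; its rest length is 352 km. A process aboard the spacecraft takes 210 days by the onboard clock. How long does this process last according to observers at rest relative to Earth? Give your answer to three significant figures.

256 days

Length contraction gives γ = L₀/L = 352/289 = 1.21799.
Δt = γΔτ = 1.21799 × 210 = 256 days.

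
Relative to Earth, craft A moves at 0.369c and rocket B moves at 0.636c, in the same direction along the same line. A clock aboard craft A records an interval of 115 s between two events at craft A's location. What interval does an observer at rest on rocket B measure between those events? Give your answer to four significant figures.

Speed of craft A in rocket B's frame: u = (v_A − v_B)/(1 − v_A v_B/c²) = (0.369 − 0.636)/(1 − 0.369×0.636) = −0.267/0.765316 = −0.34888; |u| = 0.34888c.
At |u| = 0.34888c, γ = (1 − 0.121717)^(−1/2) = 1.067.
The clock on craft A records proper time, so rocket B measures Δt = γΔτ = 1.067 × 115 = 122.7 s.

122.7 s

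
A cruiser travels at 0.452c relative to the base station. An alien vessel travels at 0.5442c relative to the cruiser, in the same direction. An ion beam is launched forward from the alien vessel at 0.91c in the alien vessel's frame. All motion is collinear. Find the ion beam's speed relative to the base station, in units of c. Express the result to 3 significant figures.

Apply u = (u'+v)/(1+u'v) twice. Ion beam in the cruiser frame: (0.91+0.5442)/(1+0.91·0.5442) = 1.4542/1.495222 = 0.97256c.
That velocity, transformed to the rest frame of the base station: (0.97256+0.452)/(1+0.97256·0.452) = 1.42456/1.43959712 = 0.98955c.

0.990c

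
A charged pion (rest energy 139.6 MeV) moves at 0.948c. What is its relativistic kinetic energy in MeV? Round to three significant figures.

With β = 0.948, γ = 1/√(1 − 0.948²) = 1/√0.101296 = 3.142.
Kinetic energy: K = (γ − 1)mc² = (3.142 − 1) × 139.6 MeV = 2.142 × 139.6 = 299 MeV.

299 MeV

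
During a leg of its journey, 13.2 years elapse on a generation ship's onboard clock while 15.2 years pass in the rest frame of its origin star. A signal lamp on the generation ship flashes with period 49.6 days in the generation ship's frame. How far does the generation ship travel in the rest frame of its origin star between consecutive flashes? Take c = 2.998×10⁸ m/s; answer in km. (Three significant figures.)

γ = Δt/Δτ = 15.2/13.2 = 1.15152.
β = √(1 − 1/γ²) = 0.49583. Lab-frame period = γτ = 1.15152×49.6 days = 57.115 days. Distance = βc × γτ = 0.49583 × 2.998×10⁸ m/s × 4934736 s = 7.3355×10^14 m = 7.34×10^11 km.

7.34×10^11 km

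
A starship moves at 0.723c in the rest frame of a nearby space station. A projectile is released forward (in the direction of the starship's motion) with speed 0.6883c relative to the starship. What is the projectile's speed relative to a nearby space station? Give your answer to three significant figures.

0.942c

Relativistic velocity addition: u = (u' + v)/(1 + u'v/c²), with u' = 0.6883c and v = 0.723c.
Numerator: 0.6883 + 0.723 = 1.4113. Denominator: 1 + (0.6883)(0.723) = 1.4976409.
u = 1.4113/1.4976409 = 0.94235, so the speed is 0.942c.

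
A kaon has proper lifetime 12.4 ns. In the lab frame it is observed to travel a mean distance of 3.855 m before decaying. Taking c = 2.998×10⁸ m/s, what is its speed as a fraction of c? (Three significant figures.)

Let x = d/(cτ) = 3.855 m / (2.998×10⁸ m/s × 1.240×10^-8 s) = 1.037. Since d = βγcτ, x = βγ = β/√(1−β²).
Solving: β² = x²/(1+x²) = 1.07537/2.07537 = 0.518158, so β = 0.720.

0.720c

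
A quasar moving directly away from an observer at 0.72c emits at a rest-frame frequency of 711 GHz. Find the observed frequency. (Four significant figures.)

286.9 GHz

Relativistic Doppler (source moving away): f_obs = f_src · √((1−β)/(1+β)).
With β = 0.72: factor = √(0.28/1.72) = 0.40347.
f_obs = 711 × 0.40347 = 286.9 GHz.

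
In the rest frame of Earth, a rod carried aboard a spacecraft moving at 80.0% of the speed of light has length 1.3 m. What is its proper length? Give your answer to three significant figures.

γ = 1/√(1 − β²) = 1/√(1 − 0.64) = 1/√0.36 = 1/0.6 = 1.6667.
Proper length: L₀ = γ·L = 1.6667 × 1.3 = 2.17 m.

2.17 m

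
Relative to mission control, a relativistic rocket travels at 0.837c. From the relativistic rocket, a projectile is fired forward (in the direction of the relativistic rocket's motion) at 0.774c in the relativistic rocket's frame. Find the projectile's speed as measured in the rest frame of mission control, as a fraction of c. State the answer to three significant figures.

In units of c, u = (u' + v)/(1 + u'v) with u' = 0.774 and v = 0.837.
Numerator: 0.774 + 0.837 = 1.611. Denominator: 1 + (0.774)(0.837) = 1.647838.
u = 1.611/1.647838 = 0.97764, so the speed is 0.978c.

0.978c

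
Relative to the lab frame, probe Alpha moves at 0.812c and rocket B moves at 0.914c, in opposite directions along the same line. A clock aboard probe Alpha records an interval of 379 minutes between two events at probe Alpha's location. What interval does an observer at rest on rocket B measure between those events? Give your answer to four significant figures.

The velocity of probe Alpha relative to rocket B is (0.812 + 0.914)c / (1 + 0.812×0.914) = 0.99072c; relative speed 0.99072c.
γ for this relative speed: γ = 1/√(1 − 0.981526) = 7.3573.
The clock on probe Alpha records proper time, so rocket B measures Δt = γΔτ = 7.3573 × 379 = 2788 minutes.

2788 minutes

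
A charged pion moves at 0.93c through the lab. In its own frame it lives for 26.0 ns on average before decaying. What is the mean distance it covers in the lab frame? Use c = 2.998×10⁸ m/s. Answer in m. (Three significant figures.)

19.7 m

γ = 1/√(1 − β²) = 1/√(1 − 0.8649) = 1/√0.1351 = 1/0.36756 = 2.7206.
Lab-frame lifetime: Δt = γτ = 2.7206 × 26.0 ns = 70.736 ns.
Distance: d = vΔt = 0.93 × 2.998×10⁸ m/s × 7.0736×10^-8 s = 19.7 m.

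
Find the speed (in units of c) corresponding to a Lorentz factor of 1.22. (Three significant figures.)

0.573c

β = √(1 − 1/γ²) = √(1 − 1/1.4884) = √0.328138 = 0.573.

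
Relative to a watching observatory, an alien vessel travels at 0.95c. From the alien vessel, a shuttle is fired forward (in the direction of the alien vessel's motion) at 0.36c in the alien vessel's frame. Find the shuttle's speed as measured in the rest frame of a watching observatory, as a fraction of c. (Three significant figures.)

0.976c

Relativistic velocity addition: u = (u' + v)/(1 + u'v/c²), with u' = 0.36c and v = 0.95c.
Numerator: 0.36 + 0.95 = 1.31. Denominator: 1 + (0.36)(0.95) = 1.342.
u = 1.31/1.342 = 0.97615, so the speed is 0.976c.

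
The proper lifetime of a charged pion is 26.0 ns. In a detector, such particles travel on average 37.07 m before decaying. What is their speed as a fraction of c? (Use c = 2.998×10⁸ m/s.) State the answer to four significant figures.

0.9786c

Let x = d/(cτ) = 37.07 m / (2.998×10⁸ m/s × 2.600×10^-8 s) = 4.7557. Since d = βγcτ, x = βγ = β/√(1−β²).
Solving: β² = x²/(1+x²) = 22.6167/23.6167 = 0.957657, so β = 0.9786.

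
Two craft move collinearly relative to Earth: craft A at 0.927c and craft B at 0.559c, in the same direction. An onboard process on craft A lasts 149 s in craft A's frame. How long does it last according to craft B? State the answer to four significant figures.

230.8 s

Speed of craft A in craft B's frame: u = (v_A − v_B)/(1 − v_A v_B/c²) = (0.927 − 0.559)/(1 − 0.927×0.559) = 0.368/0.481807 = 0.76379; |u| = 0.76379c.
At |u| = 0.76379c, γ = (1 − 0.583375)^(−1/2) = 1.5493.
The clock on craft A records proper time, so craft B measures Δt = γΔτ = 1.5493 × 149 = 230.8 s.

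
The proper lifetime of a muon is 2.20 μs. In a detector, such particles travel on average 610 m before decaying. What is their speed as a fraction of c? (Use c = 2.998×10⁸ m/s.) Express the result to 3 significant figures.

0.679c

Let x = d/(cτ) = 610.0 m / (2.998×10⁸ m/s × 2.200×10^-6 s) = 0.92486. Since d = βγcτ, x = βγ = β/√(1−β²).
Solving: β² = x²/(1+x²) = 0.855366/1.855366 = 0.461023, so β = 0.679.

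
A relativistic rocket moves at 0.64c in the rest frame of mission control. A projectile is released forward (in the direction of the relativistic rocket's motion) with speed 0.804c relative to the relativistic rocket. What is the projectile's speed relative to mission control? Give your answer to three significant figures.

0.953c

In units of c, u = (u' + v)/(1 + u'v) with u' = 0.804 and v = 0.64.
Numerator: 0.804 + 0.64 = 1.444. Denominator: 1 + (0.804)(0.64) = 1.51456.
u = 1.444/1.51456 = 0.95341, so the speed is 0.953c.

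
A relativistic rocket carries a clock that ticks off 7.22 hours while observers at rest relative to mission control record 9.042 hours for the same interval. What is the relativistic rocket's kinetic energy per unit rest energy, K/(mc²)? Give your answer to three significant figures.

γ = Δt/Δτ = 9.042/7.22 = 1.25235.
Since K = (γ−1)mc², K/(mc²) = 1.25235 − 1 = 0.252.

0.252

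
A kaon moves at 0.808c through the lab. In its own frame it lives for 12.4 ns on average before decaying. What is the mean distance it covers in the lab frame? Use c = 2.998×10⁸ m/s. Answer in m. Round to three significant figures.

γ = 1/√(1 − β²) = 1/√(1 − 0.652864) = 1/√0.347136 = 1/0.589182 = 1.6973.
Lab-frame lifetime: Δt = γτ = 1.6973 × 12.4 ns = 21.047 ns.
Distance: d = vΔt = 0.808 × 2.998×10⁸ m/s × 2.1047×10^-8 s = 5.10 m.

5.10 m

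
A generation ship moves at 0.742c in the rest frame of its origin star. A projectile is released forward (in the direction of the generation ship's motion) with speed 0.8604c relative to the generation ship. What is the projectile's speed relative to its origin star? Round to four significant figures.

In units of c, u = (u' + v)/(1 + u'v) with u' = 0.8604 and v = 0.742.
Numerator: 0.8604 + 0.742 = 1.6024. Denominator: 1 + (0.8604)(0.742) = 1.6384168.
u = 1.6024/1.6384168 = 0.97802, so the speed is 0.9780c.

0.9780c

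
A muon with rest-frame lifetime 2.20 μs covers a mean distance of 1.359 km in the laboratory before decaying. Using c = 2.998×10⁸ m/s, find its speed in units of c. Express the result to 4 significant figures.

Lab distance = (lab lifetime)·v = γτ·βc, so βγ = d/(cτ) = 1359/(2.998×10⁸ × 2.200×10^-6) = 2.0605.
With βγ = 2.0605: γ² = 1 + (βγ)² = 5.24566, and β = (βγ)/γ = 2.0605/2.29034 = 0.8996.

0.8996c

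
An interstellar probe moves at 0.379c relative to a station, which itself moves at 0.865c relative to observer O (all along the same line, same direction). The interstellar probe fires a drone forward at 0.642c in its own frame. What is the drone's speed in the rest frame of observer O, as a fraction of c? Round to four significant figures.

Compose velocities in two stages. Stage 1 (into S'): u₁ = (0.642+0.379)/(1+0.642×0.379) = 0.82119.
Stage 2 (into S): u = (0.82119+0.865)/(1+0.82119×0.865) = 0.98589, so the speed is 0.9859c.

0.9859c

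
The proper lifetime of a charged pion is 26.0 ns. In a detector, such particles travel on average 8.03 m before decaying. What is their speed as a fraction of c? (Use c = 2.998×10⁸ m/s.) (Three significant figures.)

Lab distance = (lab lifetime)·v = γτ·βc, so βγ = d/(cτ) = 8.030/(2.998×10⁸ × 2.600×10^-8) = 1.0302.
With βγ = 1.0302: γ² = 1 + (βγ)² = 2.06131, and β = (βγ)/γ = 1.0302/1.43573 = 0.718.

0.718c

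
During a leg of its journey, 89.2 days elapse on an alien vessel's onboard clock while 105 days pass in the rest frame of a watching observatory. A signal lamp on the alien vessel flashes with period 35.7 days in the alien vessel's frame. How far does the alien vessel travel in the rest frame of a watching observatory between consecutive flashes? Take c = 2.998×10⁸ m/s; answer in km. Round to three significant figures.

5.74×10^11 km

γ = Δt/Δτ = 105/89.2 = 1.17713.
β = √(1 − 1/γ²) = 0.52755. Lab-frame period = γτ = 1.17713×35.7 days = 42.024 days. Distance = βc × γτ = 0.52755 × 2.998×10⁸ m/s × 3630873.6 s = 5.7426×10^14 m = 5.74×10^11 km.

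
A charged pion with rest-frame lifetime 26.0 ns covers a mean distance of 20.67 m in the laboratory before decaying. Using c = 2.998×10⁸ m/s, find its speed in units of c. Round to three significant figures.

Lab distance = (lab lifetime)·v = γτ·βc, so βγ = d/(cτ) = 20.67/(2.998×10⁸ × 2.600×10^-8) = 2.6518.
With βγ = 2.6518: γ² = 1 + (βγ)² = 8.03204, and β = (βγ)/γ = 2.6518/2.83409 = 0.936.

0.936c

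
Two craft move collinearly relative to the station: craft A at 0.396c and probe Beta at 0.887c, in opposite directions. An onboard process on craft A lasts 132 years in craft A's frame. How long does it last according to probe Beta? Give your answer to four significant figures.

The velocity of craft A relative to probe Beta is (0.396 + 0.887)c / (1 + 0.396×0.887) = 0.94949c; relative speed 0.94949c.
At |u| = 0.94949c, γ = (1 − 0.901531)^(−1/2) = 3.1868.
Craft A's interval is proper; time dilation gives Δt_B = γΔτ = 3.1868 × 132 years = 420.7 years.

420.7 years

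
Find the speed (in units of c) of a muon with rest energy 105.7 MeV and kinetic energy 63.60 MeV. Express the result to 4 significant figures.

0.7812c

K = (γ−1)mc², so γ = 1 + 63.60/105.7 = 1.6017.
Then v/c = √(1 − γ⁻²) = √(1 − 0.389796) = √0.610204 = 0.7812.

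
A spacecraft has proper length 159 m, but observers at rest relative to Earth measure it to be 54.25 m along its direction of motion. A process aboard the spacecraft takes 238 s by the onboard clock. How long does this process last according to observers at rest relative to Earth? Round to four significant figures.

697.5 s

Length contraction gives γ = L₀/L = 159/54.25 = 2.93088.
The same γ dilates the second interval: 2.93088 × 238 s = 697.5 s.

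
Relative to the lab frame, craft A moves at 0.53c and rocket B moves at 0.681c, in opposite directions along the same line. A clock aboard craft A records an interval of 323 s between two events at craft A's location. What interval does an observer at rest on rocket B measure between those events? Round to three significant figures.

Speed of craft A in rocket B's frame: u = (v_A + v_B)/(1 + v_A v_B/c²) = (0.53 + 0.681)/(1 + 0.53×0.681) = 1.211/1.36093 = 0.88983; |u| = 0.88983c.
At |u| = 0.88983c, γ = (1 − 0.791797)^(−1/2) = 2.1916.
The clock on craft A records proper time, so rocket B measures Δt = γΔτ = 2.1916 × 323 = 708 s.

708 s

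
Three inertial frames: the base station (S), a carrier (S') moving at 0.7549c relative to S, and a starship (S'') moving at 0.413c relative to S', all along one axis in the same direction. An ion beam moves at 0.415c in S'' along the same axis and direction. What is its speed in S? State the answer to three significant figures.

0.953c

First combine the ion beam and starship (S''→S'): u₁ = (0.415 + 0.413)/(1 + 0.415×0.413) = 0.828/1.171395 = 0.70685.
Then combine with the carrier (S'→S): u = (0.70685 + 0.7549)/(1 + 0.70685×0.7549) = 1.46175/1.533601065 = 0.95315.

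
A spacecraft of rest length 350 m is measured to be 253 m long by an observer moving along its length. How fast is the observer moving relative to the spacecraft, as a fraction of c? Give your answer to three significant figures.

Length contraction gives γ = L₀/L = 350/253 = 1.3834.
β = √(1 − 1/γ²) = √0.477478 = 0.691.

0.691c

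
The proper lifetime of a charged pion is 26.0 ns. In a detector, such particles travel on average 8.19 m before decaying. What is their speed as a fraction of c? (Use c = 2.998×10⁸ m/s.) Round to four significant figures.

0.7244c

Lab distance = (lab lifetime)·v = γτ·βc, so βγ = d/(cτ) = 8.190/(2.998×10⁸ × 2.600×10^-8) = 1.0507.
With βγ = 1.0507: γ² = 1 + (βγ)² = 2.10397, and β = (βγ)/γ = 1.0507/1.45051 = 0.7244.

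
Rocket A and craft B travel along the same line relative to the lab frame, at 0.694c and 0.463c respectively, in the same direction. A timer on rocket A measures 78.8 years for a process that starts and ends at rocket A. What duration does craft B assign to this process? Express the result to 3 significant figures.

83.8 years

The velocity of rocket A relative to craft B is (0.694 − 0.463)c / (1 − 0.694×0.463) = 0.34037c; relative speed 0.34037c.
At |u| = 0.34037c, γ = (1 − 0.115852)^(−1/2) = 1.0635.
The clock on rocket A records proper time, so craft B measures Δt = γΔτ = 1.0635 × 78.8 = 83.8 years.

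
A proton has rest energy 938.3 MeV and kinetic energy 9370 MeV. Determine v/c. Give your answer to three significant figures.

0.996

γ = 1 + K/(mc²) = 1 + 9370/938.3 = 10.986.
β = √(1 − 1/γ²) = √(1 − 0.00828554) = √0.99171446 = 0.996.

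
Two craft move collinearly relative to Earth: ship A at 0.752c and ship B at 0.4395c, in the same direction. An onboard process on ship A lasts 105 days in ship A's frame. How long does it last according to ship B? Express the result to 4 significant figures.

Speed of ship A in ship B's frame: u = (v_A − v_B)/(1 − v_A v_B/c²) = (0.752 − 0.4395)/(1 − 0.752×0.4395) = 0.3125/0.669496 = 0.46677; |u| = 0.46677c.
At |u| = 0.46677c, γ = (1 − 0.217874)^(−1/2) = 1.1307.
Ship A's interval is proper; time dilation gives Δt_B = γΔτ = 1.1307 × 105 days = 118.7 days.

118.7 days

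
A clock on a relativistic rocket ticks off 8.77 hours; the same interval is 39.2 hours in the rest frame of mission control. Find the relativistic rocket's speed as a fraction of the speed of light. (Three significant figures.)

γ = Δt/Δτ = 39.2/8.77 = 4.4698.
β = √(1 − 1/γ²) = √(1 − 0.0500523) = √0.9499477 = 0.975.

0.975c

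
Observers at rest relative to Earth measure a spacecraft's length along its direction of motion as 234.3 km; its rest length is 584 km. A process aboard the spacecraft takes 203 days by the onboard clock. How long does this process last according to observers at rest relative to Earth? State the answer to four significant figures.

506.0 days

γ = L₀/L = 584/234.3 = 2.49253.
Δt = γΔτ = 2.49253 × 203 = 506.0 days.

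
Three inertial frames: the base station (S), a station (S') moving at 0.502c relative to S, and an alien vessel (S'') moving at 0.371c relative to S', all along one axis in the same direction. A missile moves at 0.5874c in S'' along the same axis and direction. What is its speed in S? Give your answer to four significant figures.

Compose velocities in two stages. Stage 1 (into S'): u₁ = (0.5874+0.371)/(1+0.5874×0.371) = 0.78691.
Stage 2 (into S): u = (0.78691+0.502)/(1+0.78691×0.502) = 0.92393, so the speed is 0.9239c.

0.9239c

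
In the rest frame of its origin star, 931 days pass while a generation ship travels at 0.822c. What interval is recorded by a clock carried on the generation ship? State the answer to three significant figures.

530 days

β² = 0.675684, so γ = 1/√0.324316 = 1.756.
The moving clock records proper time: Δτ = Δt/γ = 931/1.756 = 530 days.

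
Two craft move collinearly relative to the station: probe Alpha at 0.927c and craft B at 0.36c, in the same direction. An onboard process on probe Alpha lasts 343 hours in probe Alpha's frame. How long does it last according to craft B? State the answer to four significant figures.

Speed of probe Alpha in craft B's frame: u = (v_A − v_B)/(1 − v_A v_B/c²) = (0.927 − 0.36)/(1 − 0.927×0.36) = 0.567/0.66628 = 0.85099; |u| = 0.85099c.
At |u| = 0.85099c, γ = (1 − 0.724184)^(−1/2) = 1.9041.
Probe Alpha's interval is proper; time dilation gives Δt_B = γΔτ = 1.9041 × 343 hours = 653.1 hours.

653.1 hours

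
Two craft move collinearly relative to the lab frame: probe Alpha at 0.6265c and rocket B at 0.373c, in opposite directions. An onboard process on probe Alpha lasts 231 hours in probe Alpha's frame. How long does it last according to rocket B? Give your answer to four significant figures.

394.1 hours

The velocity of probe Alpha relative to rocket B is (0.6265 + 0.373)c / (1 + 0.6265×0.373) = 0.81017c; relative speed 0.81017c.
γ for this relative speed: γ = 1/√(1 − 0.656375) = 1.7059.
Probe Alpha's interval is proper; time dilation gives Δt_B = γΔτ = 1.7059 × 231 hours = 394.1 hours.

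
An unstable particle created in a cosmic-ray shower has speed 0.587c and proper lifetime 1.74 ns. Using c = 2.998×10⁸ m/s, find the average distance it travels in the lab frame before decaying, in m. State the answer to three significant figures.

Lorentz factor: γ = (1 − 0.344569)^(−1/2) = 1.2352.
Lab-frame lifetime: Δt = γτ = 1.2352 × 1.74 ns = 2.1492 ns.
Distance: d = vΔt = 0.587 × 2.998×10⁸ m/s × 2.1492×10^-9 s = 0.378 m.

0.378 m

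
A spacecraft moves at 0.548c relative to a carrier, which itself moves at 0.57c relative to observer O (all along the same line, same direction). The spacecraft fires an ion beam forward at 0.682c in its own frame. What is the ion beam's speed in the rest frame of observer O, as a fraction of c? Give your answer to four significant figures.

Apply u = (u'+v)/(1+u'v) twice. Ion beam in the carrier frame: (0.682+0.548)/(1+0.682·0.548) = 1.23/1.373736 = 0.89537c.
That velocity, transformed to the rest frame of observer O: (0.89537+0.57)/(1+0.89537·0.57) = 1.46537/1.5103609 = 0.97021c.

0.9702c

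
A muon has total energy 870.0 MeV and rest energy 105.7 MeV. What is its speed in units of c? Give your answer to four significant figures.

γ = E/(mc²) = 870.0/105.7 = 8.2308.
β = √(1 − 1/γ²) = √(1 − 0.014761) = √0.985239 = 0.9926.

0.9926c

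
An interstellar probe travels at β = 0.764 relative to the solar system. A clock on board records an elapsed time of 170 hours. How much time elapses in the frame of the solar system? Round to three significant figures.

β² = 0.583696, so γ = 1/√0.416304 = 1.5499.
Time dilation: Δt = γ·Δτ = 1.5499 × 170 = 263 hours.

263 hours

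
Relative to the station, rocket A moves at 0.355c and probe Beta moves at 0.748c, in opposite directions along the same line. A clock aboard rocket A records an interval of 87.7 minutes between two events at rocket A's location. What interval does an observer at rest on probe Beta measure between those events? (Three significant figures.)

179 minutes

Speed of rocket A in probe Beta's frame: u = (v_A + v_B)/(1 + v_A v_B/c²) = (0.355 + 0.748)/(1 + 0.355×0.748) = 1.103/1.26554 = 0.87156; |u| = 0.87156c.
At |u| = 0.87156c, γ = (1 − 0.759617)^(−1/2) = 2.0396.
Rocket A's interval is proper; time dilation gives Δt_B = γΔτ = 2.0396 × 87.7 minutes = 179 minutes.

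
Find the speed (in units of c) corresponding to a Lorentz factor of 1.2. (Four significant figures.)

β = √(1 − 1/γ²) = √(1 − 1/1.44) = √0.305556 = 0.5528.

0.5528c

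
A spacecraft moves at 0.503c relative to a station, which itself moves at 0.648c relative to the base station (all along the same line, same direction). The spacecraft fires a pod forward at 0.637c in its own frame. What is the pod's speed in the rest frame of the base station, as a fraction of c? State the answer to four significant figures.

First combine the pod and spacecraft (S''→S'): u₁ = (0.637 + 0.503)/(1 + 0.637×0.503) = 1.14/1.320411 = 0.86337.
Then combine with the station (S'→S): u = (0.86337 + 0.648)/(1 + 0.86337×0.648) = 1.51137/1.55946376 = 0.96916.

0.9692c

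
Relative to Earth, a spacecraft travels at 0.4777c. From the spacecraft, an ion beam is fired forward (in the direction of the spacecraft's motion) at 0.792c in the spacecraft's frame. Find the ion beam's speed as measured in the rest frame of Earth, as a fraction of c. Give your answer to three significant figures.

0.921c

In units of c, u = (u' + v)/(1 + u'v) with u' = 0.792 and v = 0.4777.
Numerator: 0.792 + 0.4777 = 1.2697. Denominator: 1 + (0.792)(0.4777) = 1.3783384.
u = 1.2697/1.3783384 = 0.92118, so the speed is 0.921c.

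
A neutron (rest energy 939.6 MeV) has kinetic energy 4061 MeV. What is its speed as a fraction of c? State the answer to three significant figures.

γ = 1 + K/(mc²) = 1 + 4061/939.6 = 5.3221.
β = √(1 − 1/γ²) = √(1 − 0.0353048) = √0.9646952 = 0.982.

0.982c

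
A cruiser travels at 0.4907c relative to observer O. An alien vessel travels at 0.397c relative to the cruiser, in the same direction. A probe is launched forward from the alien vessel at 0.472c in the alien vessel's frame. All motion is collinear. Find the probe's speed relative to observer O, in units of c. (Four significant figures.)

Compose velocities in two stages. Stage 1 (into S'): u₁ = (0.472+0.397)/(1+0.472×0.397) = 0.73186.
Stage 2 (into S): u = (0.73186+0.4907)/(1+0.73186×0.4907) = 0.89952, so the speed is 0.8995c.

0.8995c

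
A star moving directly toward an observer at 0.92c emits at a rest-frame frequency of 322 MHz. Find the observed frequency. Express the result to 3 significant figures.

1580 MHz

Relativistic Doppler (source moving toward): f_obs = f_src · √((1+β)/(1−β)).
With β = 0.92: factor = √(1.92/0.08) = 4.899.
f_obs = 322 × 4.899 = 1580 MHz.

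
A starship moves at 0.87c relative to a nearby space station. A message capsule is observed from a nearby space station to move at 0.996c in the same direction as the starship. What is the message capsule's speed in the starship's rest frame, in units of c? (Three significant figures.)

0.944c

Transform to the starship's frame: u' = (u − v)/(1 − uv/c²).
u' = (0.996 − 0.87)/(1 − 0.996×0.87) = 0.126/0.13348 = 0.94396.
Speed in the starship's frame: 0.944c (in the same direction).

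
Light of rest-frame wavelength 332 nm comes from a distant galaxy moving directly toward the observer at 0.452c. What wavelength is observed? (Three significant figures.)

204 nm

Relativistic Doppler for wavelength: λ_obs = λ_src · √((1−β)/(1+β)).
With β = 0.452: factor = √(0.548/1.452) = 0.61434.
λ_obs = 332 × 0.61434 = 204 nm.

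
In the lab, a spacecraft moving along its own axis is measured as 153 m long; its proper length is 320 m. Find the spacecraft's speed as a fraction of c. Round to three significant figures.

0.878c

Length contraction gives γ = L₀/L = 320/153 = 2.0915.
β = √(1 − 1/γ²) = √0.771396 = 0.878.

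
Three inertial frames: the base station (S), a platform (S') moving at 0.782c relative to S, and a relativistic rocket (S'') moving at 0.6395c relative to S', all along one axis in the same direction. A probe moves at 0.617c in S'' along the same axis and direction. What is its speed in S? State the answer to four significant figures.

0.9873c

First combine the probe and relativistic rocket (S''→S'): u₁ = (0.617 + 0.6395)/(1 + 0.617×0.6395) = 1.2565/1.3945715 = 0.90099.
Then combine with the platform (S'→S): u = (0.90099 + 0.782)/(1 + 0.90099×0.782) = 1.68299/1.70457418 = 0.98734.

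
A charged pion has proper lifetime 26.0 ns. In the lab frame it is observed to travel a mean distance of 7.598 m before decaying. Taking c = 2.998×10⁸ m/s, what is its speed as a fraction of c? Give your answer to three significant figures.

0.698c

Lab distance = (lab lifetime)·v = γτ·βc, so βγ = d/(cτ) = 7.598/(2.998×10⁸ × 2.600×10^-8) = 0.97475.
With βγ = 0.97475: γ² = 1 + (βγ)² = 1.950138, and β = (βγ)/γ = 0.97475/1.39647 = 0.698.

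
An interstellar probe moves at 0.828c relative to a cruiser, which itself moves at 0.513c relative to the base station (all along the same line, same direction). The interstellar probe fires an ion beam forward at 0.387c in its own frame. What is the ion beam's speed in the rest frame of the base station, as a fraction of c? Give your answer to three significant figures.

0.974c

Apply u = (u'+v)/(1+u'v) twice. Ion beam in the cruiser frame: (0.387+0.828)/(1+0.387·0.828) = 1.215/1.320436 = 0.92015c.
That velocity, transformed to the rest frame of the base station: (0.92015+0.513)/(1+0.92015·0.513) = 1.43315/1.47203695 = 0.97358c.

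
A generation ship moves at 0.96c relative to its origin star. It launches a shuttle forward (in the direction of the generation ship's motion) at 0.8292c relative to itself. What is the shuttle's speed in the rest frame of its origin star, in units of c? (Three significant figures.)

In units of c, u = (u' + v)/(1 + u'v) with u' = 0.8292 and v = 0.96.
Numerator: 0.8292 + 0.96 = 1.7892. Denominator: 1 + (0.8292)(0.96) = 1.796032.
u = 1.7892/1.796032 = 0.9962, so the speed is 0.996c.

0.996c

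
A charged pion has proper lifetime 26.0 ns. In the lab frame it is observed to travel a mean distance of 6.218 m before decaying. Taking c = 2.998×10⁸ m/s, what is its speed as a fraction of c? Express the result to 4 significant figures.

d = βγcτ ⇒ βγ = d/(cτ) = 6.218 m / (7.7948 m) = 0.79771.
β = (βγ)/√(1+(βγ)²) = 0.79771/√1.636341 = 0.6236.

0.6236c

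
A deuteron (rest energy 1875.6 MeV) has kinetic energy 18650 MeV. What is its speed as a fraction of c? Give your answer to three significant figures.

γ = 1 + K/(mc²) = 1 + 18650/1875.6 = 10.943.
β = √(1 − 1/γ²) = √(1 − 0.00835078) = √0.99164922 = 0.996.

0.996c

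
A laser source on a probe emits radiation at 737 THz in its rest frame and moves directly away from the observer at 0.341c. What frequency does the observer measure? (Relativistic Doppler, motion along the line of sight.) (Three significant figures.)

Relativistic Doppler (source moving away): f_obs = f_src · √((1−β)/(1+β)).
With β = 0.341: factor = √(0.659/1.341) = 0.70102.
f_obs = 737 × 0.70102 = 517 THz.

517 THz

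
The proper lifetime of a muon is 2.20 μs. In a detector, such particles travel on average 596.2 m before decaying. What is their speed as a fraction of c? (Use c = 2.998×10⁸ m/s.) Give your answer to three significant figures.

0.671c

Let x = d/(cτ) = 596.2 m / (2.998×10⁸ m/s × 2.200×10^-6 s) = 0.90394. Since d = βγcτ, x = βγ = β/√(1−β²).
Solving: β² = x²/(1+x²) = 0.817108/1.817108 = 0.449675, so β = 0.671.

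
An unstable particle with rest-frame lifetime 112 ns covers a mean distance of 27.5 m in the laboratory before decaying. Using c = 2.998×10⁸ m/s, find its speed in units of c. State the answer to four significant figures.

d = βγcτ ⇒ βγ = d/(cτ) = 27.50 m / (33.5776 m) = 0.819.
β = (βγ)/√(1+(βγ)²) = 0.819/√1.670761 = 0.6336.

0.6336c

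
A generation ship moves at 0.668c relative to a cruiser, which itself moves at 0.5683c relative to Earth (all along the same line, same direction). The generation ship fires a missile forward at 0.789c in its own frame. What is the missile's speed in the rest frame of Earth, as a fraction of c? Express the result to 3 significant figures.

0.987c

Compose velocities in two stages. Stage 1 (into S'): u₁ = (0.789+0.668)/(1+0.789×0.668) = 0.95413.
Stage 2 (into S): u = (0.95413+0.5683)/(1+0.95413×0.5683) = 0.98716, so the speed is 0.987c.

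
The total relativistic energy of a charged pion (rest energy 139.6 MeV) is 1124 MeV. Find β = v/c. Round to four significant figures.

Total energy E = γmc² gives γ = 1124/139.6 = 8.0516.
Hence β = √(1 − 1/γ²) = √(1 − 0.0154254) = √0.9845746 = 0.9923.

0.9923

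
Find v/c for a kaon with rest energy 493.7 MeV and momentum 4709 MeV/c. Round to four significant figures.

pc/(mc²) = 4709/493.7 = 9.5382 = βγ = β/√(1−β²).
So β² = x²/(1 + x²) with x = 9.5382: x² = 90.9773, β² = 90.9773/91.9773 = 0.989128, β = 0.9945.

0.9945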